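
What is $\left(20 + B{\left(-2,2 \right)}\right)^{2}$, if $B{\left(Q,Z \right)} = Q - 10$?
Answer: $64$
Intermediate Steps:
$B{\left(Q,Z \right)} = -10 + Q$
$\left(20 + B{\left(-2,2 \right)}\right)^{2} = \left(20 - 12\right)^{2} = 8^{2} = 64$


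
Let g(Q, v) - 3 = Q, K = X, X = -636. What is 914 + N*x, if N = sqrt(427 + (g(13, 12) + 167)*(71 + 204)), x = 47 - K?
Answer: 914 + 5464*sqrt(793) ≈ 1.5478e+5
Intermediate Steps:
K = -636
g(Q, v) = 3 + Q
x = 683 (x = 47 - 1*(-636) = 47 + 636 = 683)
N = 8*sqrt(793) (N = sqrt(427 + ((3 + 13) + 167)*(71 + 204)) = sqrt(427 + (16 + 167)*275) = sqrt(427 + 183*275) = sqrt(427 + 50325) = sqrt(50752) = 8*sqrt(793) ≈ 225.28)
914 + N*x = 914 + (8*sqrt(793))*683 = 914 + 5464*sqrt(793)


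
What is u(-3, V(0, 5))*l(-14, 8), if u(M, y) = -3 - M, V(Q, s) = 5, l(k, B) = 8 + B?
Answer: 0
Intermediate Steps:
u(-3, V(0, 5))*l(-14, 8) = (-3 - 1*(-3))*(8 + 8) = (-3 + 3)*16 = 0*16 = 0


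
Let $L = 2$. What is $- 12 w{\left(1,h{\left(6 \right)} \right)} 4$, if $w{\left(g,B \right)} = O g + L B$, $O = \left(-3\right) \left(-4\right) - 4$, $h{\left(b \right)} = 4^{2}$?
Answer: $-1920$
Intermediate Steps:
$h{\left(b \right)} = 16$
$O = 8$ ($O = 12 - 4 = 8$)
$w{\left(g,B \right)} = 2 B + 8 g$ ($w{\left(g,B \right)} = 8 g + 2 B = 2 B + 8 g$)
$- 12 w{\left(1,h{\left(6 \right)} \right)} 4 = - 12 \left(2 \cdot 16 + 8 \cdot 1\right) 4 = - 12 \left(32 + 8\right) 4 = \left(-12\right) 40 \cdot 4 = \left(-480\right) 4 = -1920$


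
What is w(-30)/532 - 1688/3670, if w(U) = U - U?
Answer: -844/1835 ≈ -0.45995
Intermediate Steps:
w(U) = 0
w(-30)/532 - 1688/3670 = 0/532 - 1688/3670 = 0*(1/532) - 1688*1/3670 = 0 - 844/1835 = -844/1835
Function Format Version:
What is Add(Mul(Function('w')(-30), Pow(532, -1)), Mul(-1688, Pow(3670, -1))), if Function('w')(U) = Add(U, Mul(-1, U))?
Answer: Rational(-844, 1835) ≈ -0.45995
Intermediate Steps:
Function('w')(U) = 0
Add(Mul(Function('w')(-30), Pow(532, -1)), Mul(-1688, Pow(3670, -1))) = Add(Mul(0, Pow(532, -1)), Mul(-1688, Pow(3670, -1))) = Add(Mul(0, Rational(1, 532)), Mul(-1688, Rational(1, 3670))) = Add(0, Rational(-844, 1835)) = Rational(-844, 1835)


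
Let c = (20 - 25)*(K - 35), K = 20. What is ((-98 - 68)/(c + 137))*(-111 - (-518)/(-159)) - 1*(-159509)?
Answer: 2689872547/16854 ≈ 1.5960e+5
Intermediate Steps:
c = 75 (c = (20 - 25)*(20 - 35) = -5*(-15) = 75)
((-98 - 68)/(c + 137))*(-111 - (-518)/(-159)) - 1*(-159509) = ((-98 - 68)/(75 + 137))*(-111 - (-518)/(-159)) - 1*(-159509) = (-166/212)*(-111 - (-518)*(-1)/159) + 159509 = (-166*1/212)*(-111 - 1*518/159) + 159509 = -83*(-111 - 518/159)/106 + 159509 = -83/106*(-18167/159) + 159509 = 1507861/16854 + 159509 = 2689872547/16854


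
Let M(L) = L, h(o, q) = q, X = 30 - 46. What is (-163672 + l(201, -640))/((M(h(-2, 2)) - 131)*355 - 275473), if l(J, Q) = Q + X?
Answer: 41082/80317 ≈ 0.51150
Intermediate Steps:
X = -16
l(J, Q) = -16 + Q (l(J, Q) = Q - 16 = -16 + Q)
(-163672 + l(201, -640))/((M(h(-2, 2)) - 131)*355 - 275473) = (-163672 + (-16 - 640))/((2 - 131)*355 - 275473) = (-163672 - 656)/(-129*355 - 275473) = -164328/(-45795 - 275473) = -164328/(-321268) = -164328*(-1/321268) = 41082/80317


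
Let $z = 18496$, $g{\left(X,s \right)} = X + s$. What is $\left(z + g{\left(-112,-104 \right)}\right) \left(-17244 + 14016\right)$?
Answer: $-59007840$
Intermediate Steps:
$\left(z + g{\left(-112,-104 \right)}\right) \left(-17244 + 14016\right) = \left(18496 - 216\right) \left(-17244 + 14016\right) = \left(18496 - 216\right) \left(-3228\right) = 18280 \left(-3228\right) = -59007840$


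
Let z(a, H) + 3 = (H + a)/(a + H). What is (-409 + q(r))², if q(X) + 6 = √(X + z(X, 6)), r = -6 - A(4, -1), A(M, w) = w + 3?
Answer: (415 - I*√10)² ≈ 1.7222e+5 - 2625.0*I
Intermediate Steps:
A(M, w) = 3 + w
z(a, H) = -2 (z(a, H) = -3 + (H + a)/(a + H) = -3 + (H + a)/(H + a) = -3 + 1 = -2)
r = -8 (r = -6 - (3 - 1) = -6 - 1*2 = -6 - 2 = -8)
q(X) = -6 + √(-2 + X) (q(X) = -6 + √(X - 2) = -6 + √(-2 + X))
(-409 + q(r))² = (-409 + (-6 + √(-2 - 8)))² = (-409 + (-6 + √(-10)))² = (-409 + (-6 + I*√10))² = (-415 + I*√10)²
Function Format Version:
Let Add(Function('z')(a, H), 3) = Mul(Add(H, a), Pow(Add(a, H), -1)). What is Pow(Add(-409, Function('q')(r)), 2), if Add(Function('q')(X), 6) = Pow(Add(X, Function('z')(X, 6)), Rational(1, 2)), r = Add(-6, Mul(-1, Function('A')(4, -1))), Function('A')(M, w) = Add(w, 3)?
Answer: Pow(Add(415, Mul(-1, I, Pow(10, Rational(1, 2)))), 2) ≈ Add(1.7222e+5, Mul(-2625., I))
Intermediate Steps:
Function('A')(M, w) = Add(3, w)
Function('z')(a, H) = -2 (Function('z')(a, H) = Add(-3, Mul(Add(H, a), Pow(Add(a, H), -1))) = Add(-3, Mul(Add(H, a), Pow(Add(H, a), -1))) = Add(-3, 1) = -2)
r = -8 (r = Add(-6, Mul(-1, Add(3, -1))) = Add(-6, Mul(-1, 2)) = Add(-6, -2) = -8)
Function('q')(X) = Add(-6, Pow(Add(-2, X), Rational(1, 2))) (Function('q')(X) = Add(-6, Pow(Add(X, -2), Rational(1, 2))) = Add(-6, Pow(Add(-2, X), Rational(1, 2))))
Pow(Add(-409, Function('q')(r)), 2) = Pow(Add(-409, Add(-6, Pow(Add(-2, -8), Rational(1, 2)))), 2) = Pow(Add(-409, Add(-6, Pow(-10, Rational(1, 2)))), 2) = Pow(Add(-409, Add(-6, Mul(I, Pow(10, Rational(1, 2))))), 2) = Pow(Add(-415, Mul(I, Pow(10, Rational(1, 2)))), 2)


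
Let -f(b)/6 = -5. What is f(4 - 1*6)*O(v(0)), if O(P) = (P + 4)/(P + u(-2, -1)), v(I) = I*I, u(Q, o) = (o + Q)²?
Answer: 40/3 ≈ 13.333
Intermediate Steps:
f(b) = 30 (f(b) = -6*(-5) = 30)
u(Q, o) = (Q + o)²
v(I) = I²
O(P) = (4 + P)/(9 + P) (O(P) = (P + 4)/(P + (-2 - 1)²) = (4 + P)/(P + (-3)²) = (4 + P)/(P + 9) = (4 + P)/(9 + P))
f(4 - 1*6)*O(v(0)) = 30*((4 + 0²)/(9 + 0²)) = 30*((4 + 0)/(9 + 0)) = 30*(4/9) = 40/3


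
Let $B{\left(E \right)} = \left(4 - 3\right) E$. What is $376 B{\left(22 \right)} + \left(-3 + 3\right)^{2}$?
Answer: $8272$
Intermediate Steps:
$B{\left(E \right)} = E$ ($B{\left(E \right)} = 1 E = E$)
$376 B{\left(22 \right)} + \left(-3 + 3\right)^{2} = 376 \cdot 22 + \left(-3 + 3\right)^{2} = 8272 + 0^{2} = 8272 + 0 = 8272$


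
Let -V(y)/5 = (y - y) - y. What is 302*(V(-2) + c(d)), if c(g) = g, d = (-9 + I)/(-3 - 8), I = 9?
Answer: -3020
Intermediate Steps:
V(y) = 5*y (V(y) = -5*((y - y) - y) = -5*(0 - y) = -(-5)*y = 5*y)
d = 0 (d = (-9 + 9)/(-3 - 8) = 0/(-11) = 0*(-1/11) = 0)
302*(V(-2) + c(d)) = 302*(5*(-2) + 0) = 302*(-10 + 0) = 302*(-10) = -3020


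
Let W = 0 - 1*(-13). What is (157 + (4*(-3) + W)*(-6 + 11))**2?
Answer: 26244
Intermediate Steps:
W = 13 (W = 0 + 13 = 13)
(157 + (4*(-3) + W)*(-6 + 11))**2 = (157 + (4*(-3) + 13)*(-6 + 11))**2 = (157 + (-12 + 13)*5)**2 = (157 + 1*5)**2 = (157 + 5)**2 = 162**2 = 26244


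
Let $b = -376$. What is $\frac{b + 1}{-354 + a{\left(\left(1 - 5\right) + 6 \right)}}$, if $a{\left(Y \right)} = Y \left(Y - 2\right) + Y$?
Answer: $\frac{375}{352} \approx 1.0653$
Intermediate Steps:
$a{\left(Y \right)} = Y + Y \left(-2 + Y\right)$ ($a{\left(Y \right)} = Y \left(-2 + Y\right) + Y = Y + Y \left(-2 + Y\right)$)
$\frac{b + 1}{-354 + a{\left(\left(1 - 5\right) + 6 \right)}} = \frac{-376 + 1}{-354 + \left(\left(1 - 5\right) + 6\right) \left(-1 + \left(\left(1 - 5\right) + 6\right)\right)} = - \frac{375}{-354 + \left(-4 + 6\right) \left(-1 + \left(-4 + 6\right)\right)} = - \frac{375}{-354 + 2 \left(-1 + 2\right)} = - \frac{375}{-354 + 2 \cdot 1} = - \frac{375}{-354 + 2} = - \frac{375}{-352} = \left(-375\right) \left(- \frac{1}{352}\right) = \frac{375}{352}$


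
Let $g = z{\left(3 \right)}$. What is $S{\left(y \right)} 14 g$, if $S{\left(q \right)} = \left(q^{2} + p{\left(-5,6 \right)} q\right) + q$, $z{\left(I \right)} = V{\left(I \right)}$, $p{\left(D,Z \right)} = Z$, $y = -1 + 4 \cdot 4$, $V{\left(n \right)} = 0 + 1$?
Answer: $4620$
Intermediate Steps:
$V{\left(n \right)} = 1$
$y = 15$ ($y = -1 + 16 = 15$)
$z{\left(I \right)} = 1$
$g = 1$
$S{\left(q \right)} = q^{2} + 7 q$ ($S{\left(q \right)} = \left(q^{2} + 6 q\right) + q = q^{2} + 7 q$)
$S{\left(y \right)} 14 g = 15 \left(7 + 15\right) 14 \cdot 1 = 15 \cdot 22 \cdot 14 \cdot 1 = 330 \cdot 14 \cdot 1 = 4620 \cdot 1 = 4620$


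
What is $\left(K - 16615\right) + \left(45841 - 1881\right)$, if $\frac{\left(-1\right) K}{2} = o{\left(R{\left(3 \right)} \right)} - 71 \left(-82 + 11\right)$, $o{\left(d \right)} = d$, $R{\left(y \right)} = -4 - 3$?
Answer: $17277$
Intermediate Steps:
$R{\left(y \right)} = -7$ ($R{\left(y \right)} = -4 - 3 = -7$)
$K = -10068$ ($K = - 2 \left(-7 - 71 \left(-82 + 11\right)\right) = - 2 \left(-7 - -5041\right) = - 2 \left(-7 + 5041\right) = \left(-2\right) 5034 = -10068$)
$\left(K - 16615\right) + \left(45841 - 1881\right) = \left(-10068 - 16615\right) + \left(45841 - 1881\right) = -26683 + \left(45841 - 1881\right) = -26683 + 43960 = 17277$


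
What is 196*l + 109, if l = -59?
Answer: -11455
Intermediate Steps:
196*l + 109 = 196*(-59) + 109 = -11564 + 109 = -11455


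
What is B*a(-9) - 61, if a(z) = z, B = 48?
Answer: -493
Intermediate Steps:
B*a(-9) - 61 = 48*(-9) - 61 = -432 - 61 = -493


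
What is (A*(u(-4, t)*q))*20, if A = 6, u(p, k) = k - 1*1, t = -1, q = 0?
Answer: 0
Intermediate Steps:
u(p, k) = -1 + k (u(p, k) = k - 1 = -1 + k)
(A*(u(-4, t)*q))*20 = (6*((-1 - 1)*0))*20 = (6*(-2*0))*20 = (6*0)*20 = 0*20 = 0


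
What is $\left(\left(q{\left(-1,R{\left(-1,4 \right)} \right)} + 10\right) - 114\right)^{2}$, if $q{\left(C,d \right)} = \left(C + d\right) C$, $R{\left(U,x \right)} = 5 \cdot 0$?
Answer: $10609$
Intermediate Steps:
$R{\left(U,x \right)} = 0$
$q{\left(C,d \right)} = C \left(C + d\right)$
$\left(\left(q{\left(-1,R{\left(-1,4 \right)} \right)} + 10\right) - 114\right)^{2} = \left(\left(- (-1 + 0) + 10\right) - 114\right)^{2} = \left(\left(\left(-1\right) \left(-1\right) + 10\right) - 114\right)^{2} = \left(\left(1 + 10\right) - 114\right)^{2} = \left(11 - 114\right)^{2} = \left(-103\right)^{2} = 10609$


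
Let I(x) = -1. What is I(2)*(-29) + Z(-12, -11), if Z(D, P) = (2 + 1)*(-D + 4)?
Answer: 77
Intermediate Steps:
Z(D, P) = 12 - 3*D (Z(D, P) = 3*(4 - D) = 12 - 3*D)
I(2)*(-29) + Z(-12, -11) = -1*(-29) + (12 - 3*(-12)) = 29 + (12 + 36) = 29 + 48 = 77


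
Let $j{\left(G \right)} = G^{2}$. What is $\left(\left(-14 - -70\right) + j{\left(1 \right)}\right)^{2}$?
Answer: $3249$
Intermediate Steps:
$\left(\left(-14 - -70\right) + j{\left(1 \right)}\right)^{2} = \left(\left(-14 - -70\right) + 1^{2}\right)^{2} = \left(\left(-14 + 70\right) + 1\right)^{2} = \left(56 + 1\right)^{2} = 57^{2} = 3249$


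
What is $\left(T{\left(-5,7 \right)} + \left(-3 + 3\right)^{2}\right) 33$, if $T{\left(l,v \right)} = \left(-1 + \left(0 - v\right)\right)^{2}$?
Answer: $2112$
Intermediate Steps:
$T{\left(l,v \right)} = \left(-1 - v\right)^{2}$
$\left(T{\left(-5,7 \right)} + \left(-3 + 3\right)^{2}\right) 33 = \left(\left(1 + 7\right)^{2} + \left(-3 + 3\right)^{2}\right) 33 = \left(8^{2} + 0^{2}\right) 33 = \left(64 + 0\right) 33 = 64 \cdot 33 = 2112$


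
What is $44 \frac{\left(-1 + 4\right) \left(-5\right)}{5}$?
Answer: $-132$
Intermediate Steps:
$44 \frac{\left(-1 + 4\right) \left(-5\right)}{5} = 44 \cdot 3 \left(-5\right) \frac{1}{5} = 44 \left(\left(-15\right) \frac{1}{5}\right) = 44 \left(-3\right) = -132$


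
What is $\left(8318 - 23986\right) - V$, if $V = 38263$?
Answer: $-53931$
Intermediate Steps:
$\left(8318 - 23986\right) - V = \left(8318 - 23986\right) - 38263 = -15668 - 38263 = -53931$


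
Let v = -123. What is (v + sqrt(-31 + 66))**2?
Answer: (123 - sqrt(35))**2 ≈ 13709.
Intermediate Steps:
(v + sqrt(-31 + 66))**2 = (-123 + sqrt(-31 + 66))**2 = (-123 + sqrt(35))**2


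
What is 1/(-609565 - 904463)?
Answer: -1/1514028 ≈ -6.6049e-7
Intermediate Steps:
1/(-609565 - 904463) = 1/(-1514028) = -1/1514028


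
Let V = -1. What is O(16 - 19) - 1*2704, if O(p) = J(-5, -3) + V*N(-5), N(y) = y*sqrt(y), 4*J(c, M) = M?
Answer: -10819/4 + 5*I*sqrt(5) ≈ -2704.8 + 11.18*I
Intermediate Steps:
J(c, M) = M/4
N(y) = y**(3/2)
O(p) = -3/4 + 5*I*sqrt(5) (O(p) = (1/4)*(-3) - (-5)**(3/2) = -3/4 - (-5)*I*sqrt(5) = -3/4 + 5*I*sqrt(5))
O(16 - 19) - 1*2704 = (-3/4 + 5*I*sqrt(5)) - 1*2704 = (-3/4 + 5*I*sqrt(5)) - 2704 = -10819/4 + 5*I*sqrt(5)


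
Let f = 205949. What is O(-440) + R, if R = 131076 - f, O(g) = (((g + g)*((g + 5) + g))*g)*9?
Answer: -3049274873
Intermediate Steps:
O(g) = 18*g²*(5 + 2*g) (O(g) = (((2*g)*((5 + g) + g))*g)*9 = (((2*g)*(5 + 2*g))*g)*9 = ((2*g*(5 + 2*g))*g)*9 = (2*g²*(5 + 2*g))*9 = 18*g²*(5 + 2*g))
R = -74873 (R = 131076 - 1*205949 = 131076 - 205949 = -74873)
O(-440) + R = (-440)²*(90 + 36*(-440)) - 74873 = 193600*(90 - 15840) - 74873 = 193600*(-15750) - 74873 = -3049200000 - 74873 = -3049274873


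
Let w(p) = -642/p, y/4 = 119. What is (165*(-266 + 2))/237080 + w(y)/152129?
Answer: -39431001045/214597122754 ≈ -0.18374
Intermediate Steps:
y = 476 (y = 4*119 = 476)
(165*(-266 + 2))/237080 + w(y)/152129 = (165*(-266 + 2))/237080 - 642/476/152129 = (165*(-264))*(1/237080) - 642*1/476*(1/152129) = -43560*1/237080 - 321/238*1/152129 = -1089/5927 - 321/36206702 = -39431001045/214597122754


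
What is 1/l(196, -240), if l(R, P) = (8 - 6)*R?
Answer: 1/392 ≈ 0.0025510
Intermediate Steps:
l(R, P) = 2*R
1/l(196, -240) = 1/(2*196) = 1/392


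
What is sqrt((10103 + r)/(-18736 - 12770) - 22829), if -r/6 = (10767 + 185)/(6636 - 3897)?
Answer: I*sqrt(18889526266994737266)/28764978 ≈ 151.09*I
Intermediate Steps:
r = -21904/913 (r = -6*(10767 + 185)/(6636 - 3897) = -65712/2739 = -6*10952/2739 = -21904/913 ≈ -23.991)
sqrt((10103 + r)/(-18736 - 12770) - 22829) = sqrt((10103 - 21904/913)/(-18736 - 12770) - 22829) = sqrt((9202135/913)/(-31506) - 22829) = sqrt((9202135/913)*(-1/31506) - 22829) = sqrt(-9202135/28764978 - 22829) = sqrt(-656684884897/28764978) = I*sqrt(18889526266994737266)/28764978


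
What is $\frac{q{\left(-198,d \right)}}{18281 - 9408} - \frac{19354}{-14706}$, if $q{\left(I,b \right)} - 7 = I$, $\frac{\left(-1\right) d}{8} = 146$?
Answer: $\frac{4445242}{3433851} \approx 1.2945$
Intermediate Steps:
$d = -1168$ ($d = \left(-8\right) 146 = -1168$)
$q{\left(I,b \right)} = 7 + I$
$\frac{q{\left(-198,d \right)}}{18281 - 9408} - \frac{19354}{-14706} = \frac{7 - 198}{18281 - 9408} - \frac{19354}{-14706} = - \frac{191}{8873} - - \frac{9677}{7353} = \left(-191\right) \frac{1}{8873} + \frac{9677}{7353} = - \frac{191}{8873} + \frac{9677}{7353} = \frac{4445242}{3433851}$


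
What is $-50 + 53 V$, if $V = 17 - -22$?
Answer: $2017$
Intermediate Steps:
$V = 39$ ($V = 17 + 22 = 39$)
$-50 + 53 V = -50 + 53 \cdot 39 = -50 + 2067 = 2017$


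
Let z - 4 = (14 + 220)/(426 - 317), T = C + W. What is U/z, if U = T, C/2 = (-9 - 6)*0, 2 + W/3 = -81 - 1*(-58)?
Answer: -1635/134 ≈ -12.201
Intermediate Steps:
W = -75 (W = -6 + 3*(-81 - 1*(-58)) = -6 + 3*(-81 + 58) = -6 + 3*(-23) = -6 - 69 = -75)
C = 0 (C = 2*((-9 - 6)*0) = 2*(-15*0) = 2*0 = 0)
T = -75 (T = 0 - 75 = -75)
U = -75
z = 670/109 (z = 4 + (14 + 220)/(426 - 317) = 4 + 234/109 = 670/109 ≈ 6.1468)
U/z = -75/670/109 = -75*109/670 = -1635/134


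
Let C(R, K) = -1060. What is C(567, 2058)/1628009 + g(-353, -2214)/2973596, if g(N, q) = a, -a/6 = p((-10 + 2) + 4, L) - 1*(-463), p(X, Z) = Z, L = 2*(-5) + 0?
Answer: -3788470111/2420520525182 ≈ -0.0015651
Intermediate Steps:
L = -10 (L = -10 + 0 = -10)
a = -2718 (a = -6*(-10 - 1*(-463)) = -6*(-10 + 463) = -6*453 = -2718)
g(N, q) = -2718
C(567, 2058)/1628009 + g(-353, -2214)/2973596 = -1060/1628009 - 2718/2973596 = -1060*1/1628009 - 2718*1/2973596 = -1060/1628009 - 1359/1486798 = -3788470111/2420520525182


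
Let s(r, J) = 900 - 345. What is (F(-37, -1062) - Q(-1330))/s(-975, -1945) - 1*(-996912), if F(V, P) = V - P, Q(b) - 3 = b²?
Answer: 551518282/555 ≈ 9.9373e+5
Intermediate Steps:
s(r, J) = 555
Q(b) = 3 + b²
(F(-37, -1062) - Q(-1330))/s(-975, -1945) - 1*(-996912) = ((-37 - 1*(-1062)) - (3 + (-1330)²))/555 - 1*(-996912) = ((-37 + 1062) - (3 + 1768900))*(1/555) + 996912 = (1025 - 1*1768903)*(1/555) + 996912 = (1025 - 1768903)*(1/555) + 996912 = -1767878*1/555 + 996912 = -1767878/555 + 996912 = 551518282/555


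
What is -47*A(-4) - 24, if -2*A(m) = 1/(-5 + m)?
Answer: -479/18 ≈ -26.611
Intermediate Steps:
A(m) = -1/(2*(-5 + m))
-47*A(-4) - 24 = -(-47)/(-10 + 2*(-4)) - 24 = -(-47)/(-10 - 8) - 24 = -(-47)/(-18) - 24 = -(-47)*(-1)/18 - 24 = -47*1/18 - 24 = -47/18 - 24 = -479/18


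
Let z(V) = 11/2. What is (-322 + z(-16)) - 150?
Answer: -933/2 ≈ -466.50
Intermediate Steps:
z(V) = 11/2 (z(V) = 11*(1/2) = 11/2)
(-322 + z(-16)) - 150 = (-322 + 11/2) - 150 = -633/2 - 150 = -933/2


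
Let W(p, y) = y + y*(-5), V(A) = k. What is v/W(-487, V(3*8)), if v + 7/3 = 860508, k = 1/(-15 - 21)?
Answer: 7744551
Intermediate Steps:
k = -1/36 (k = 1/(-36) = -1/36 ≈ -0.027778)
v = 2581517/3 (v = -7/3 + 860508 = 2581517/3 ≈ 8.6051e+5)
V(A) = -1/36
W(p, y) = -4*y (W(p, y) = y - 5*y = -4*y)
v/W(-487, V(3*8)) = 2581517/(3*((-4*(-1/36)))) = 2581517/(3*(1/9)) = (2581517/3)*9 = 7744551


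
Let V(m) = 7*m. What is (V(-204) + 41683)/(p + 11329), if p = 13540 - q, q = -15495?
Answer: 40255/40364 ≈ 0.99730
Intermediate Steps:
p = 29035 (p = 13540 - 1*(-15495) = 13540 + 15495 = 29035)
(V(-204) + 41683)/(p + 11329) = (7*(-204) + 41683)/(29035 + 11329) = (-1428 + 41683)/40364 = 40255*(1/40364) = 40255/40364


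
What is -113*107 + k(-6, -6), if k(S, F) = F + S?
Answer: -12103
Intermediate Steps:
-113*107 + k(-6, -6) = -113*107 + (-6 - 6) = -12091 - 12 = -12103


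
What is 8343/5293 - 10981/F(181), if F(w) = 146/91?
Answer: -5287923325/772778 ≈ -6842.7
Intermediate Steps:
F(w) = 146/91 (F(w) = 146*(1/91) = 146/91)
8343/5293 - 10981/F(181) = 8343/5293 - 10981/146/91 = 8343*(1/5293) - 10981*91/146 = 8343/5293 - 999271/146 = -5287923325/772778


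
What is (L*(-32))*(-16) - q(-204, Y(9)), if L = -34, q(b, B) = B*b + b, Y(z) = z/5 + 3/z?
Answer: -83844/5 ≈ -16769.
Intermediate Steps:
Y(z) = 3/z + z/5 (Y(z) = z*(⅕) + 3/z = z/5 + 3/z = 3/z + z/5)
q(b, B) = b + B*b
(L*(-32))*(-16) - q(-204, Y(9)) = -34*(-32)*(-16) - (-204)*(1 + (3/9 + (⅕)*9)) = 1088*(-16) - (-204)*(1 + (3*(⅑) + 9/5)) = -17408 - (-204)*(1 + (⅓ + 9/5)) = -17408 - (-204)*(1 + 32/15) = -17408 - (-204)*47/15 = -17408 - 1*(-3196/5) = -17408 + 3196/5 = -83844/5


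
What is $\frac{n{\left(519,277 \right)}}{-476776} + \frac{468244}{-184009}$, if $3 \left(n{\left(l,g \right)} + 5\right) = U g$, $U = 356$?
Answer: $- \frac{98269319915}{37599032136} \approx -2.6136$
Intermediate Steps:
$n{\left(l,g \right)} = -5 + \frac{356 g}{3}$
$\frac{n{\left(519,277 \right)}}{-476776} + \frac{468244}{-184009} = \frac{-5 + \frac{356}{3} \cdot 277}{-476776} + \frac{468244}{-184009} = \left(-5 + \frac{98612}{3}\right) \left(- \frac{1}{476776}\right) + 468244 \left(- \frac{1}{184009}\right) = \frac{98597}{3} \left(- \frac{1}{476776}\right) - \frac{66892}{26287} = - \frac{98597}{1430328} - \frac{66892}{26287} = - \frac{98269319915}{37599032136}$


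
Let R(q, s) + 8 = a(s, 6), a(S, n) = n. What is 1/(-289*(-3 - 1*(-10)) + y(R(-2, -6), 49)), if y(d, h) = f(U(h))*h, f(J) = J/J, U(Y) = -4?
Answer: -1/1974 ≈ -0.00050659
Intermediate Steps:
R(q, s) = -2 (R(q, s) = -8 + 6 = -2)
f(J) = 1
y(d, h) = h (y(d, h) = 1*h = h)
1/(-289*(-3 - 1*(-10)) + y(R(-2, -6), 49)) = 1/(-289*(-3 - 1*(-10)) + 49) = 1/(-289*(-3 + 10) + 49) = 1/(-289*7 + 49) = 1/(-2023 + 49) = 1/(-1974) = -1/1974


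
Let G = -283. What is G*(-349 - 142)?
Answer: 138953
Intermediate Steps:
G*(-349 - 142) = -283*(-349 - 142) = -283*(-491) = 138953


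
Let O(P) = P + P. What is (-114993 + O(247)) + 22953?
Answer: -91546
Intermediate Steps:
O(P) = 2*P
(-114993 + O(247)) + 22953 = (-114993 + 2*247) + 22953 = (-114993 + 494) + 22953 = -114499 + 22953 = -91546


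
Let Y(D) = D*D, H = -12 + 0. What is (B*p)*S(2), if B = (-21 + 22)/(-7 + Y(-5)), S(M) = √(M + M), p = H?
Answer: -4/3 ≈ -1.3333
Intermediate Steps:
H = -12
p = -12
Y(D) = D²
S(M) = √2*√M (S(M) = √(2*M) = √2*√M)
B = 1/18 (B = (-21 + 22)/(-7 + (-5)²) = 1/(-7 + 25) = 1/18 ≈ 0.055556)
(B*p)*S(2) = ((1/18)*(-12))*(√2*√2) = -⅔*2 = -4/3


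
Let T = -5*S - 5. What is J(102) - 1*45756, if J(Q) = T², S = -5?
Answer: -45356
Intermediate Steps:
T = 20 (T = -5*(-5) - 5 = 25 - 5 = 20)
J(Q) = 400 (J(Q) = 20² = 400)
J(102) - 1*45756 = 400 - 1*45756 = 400 - 45756 = -45356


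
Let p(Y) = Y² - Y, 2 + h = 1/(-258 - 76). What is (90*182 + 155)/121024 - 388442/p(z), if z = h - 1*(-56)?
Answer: -169001894393833/1246303336640 ≈ -135.60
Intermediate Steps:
h = -669/334 (h = -2 + 1/(-258 - 76) = -2 + 1/(-334) = -2 - 1/334 = -669/334 ≈ -2.0030)
z = 18035/334 (z = -669/334 - 1*(-56) = -669/334 + 56 = 18035/334 ≈ 53.997)
(90*182 + 155)/121024 - 388442/p(z) = (90*182 + 155)/121024 - 388442*334/(18035*(-1 + 18035/334)) = (16380 + 155)*(1/121024) - 388442/((18035/334)*(17701/334)) = 16535*(1/121024) - 388442/319237535/111556 = 16535/121024 - 388442*111556/319237535 = 16535/121024 - 43333035752/319237535 = -169001894393833/1246303336640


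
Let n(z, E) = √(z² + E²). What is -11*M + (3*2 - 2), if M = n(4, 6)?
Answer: 4 - 22*√13 ≈ -75.322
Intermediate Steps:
n(z, E) = √(E² + z²)
M = 2*√13 (M = √(6² + 4²) = √(36 + 16) = √52 = 2*√13 ≈ 7.2111)
-11*M + (3*2 - 2) = -22*√13 + (3*2 - 2) = -22*√13 + (6 - 2) = -22*√13 + 4 = 4 - 22*√13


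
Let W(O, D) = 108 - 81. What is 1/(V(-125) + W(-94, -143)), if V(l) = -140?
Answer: -1/113 ≈ -0.0088496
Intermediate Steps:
W(O, D) = 27
1/(V(-125) + W(-94, -143)) = 1/(-140 + 27) = 1/(-113) = -1/113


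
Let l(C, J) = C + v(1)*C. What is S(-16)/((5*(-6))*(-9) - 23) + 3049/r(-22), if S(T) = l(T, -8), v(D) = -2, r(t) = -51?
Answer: -752287/12597 ≈ -59.720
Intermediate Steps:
l(C, J) = -C (l(C, J) = C - 2*C = -C)
S(T) = -T
S(-16)/((5*(-6))*(-9) - 23) + 3049/r(-22) = (-1*(-16))/((5*(-6))*(-9) - 23) + 3049/(-51) = 16/(-30*(-9) - 23) + 3049*(-1/51) = 16/(270 - 23) - 3049/51 = 16/247 - 3049/51 = -752287/12597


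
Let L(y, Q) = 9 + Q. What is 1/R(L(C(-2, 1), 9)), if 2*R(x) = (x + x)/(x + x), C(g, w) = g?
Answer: 2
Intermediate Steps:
R(x) = ½ (R(x) = ((x + x)/(x + x))/2 = ((2*x)/((2*x)))/2 = ((2*x)*(1/(2*x)))/2 = (½)*1 = ½)
1/R(L(C(-2, 1), 9)) = 1/(½) = 2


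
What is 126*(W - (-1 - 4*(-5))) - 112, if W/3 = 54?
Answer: 17906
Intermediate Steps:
W = 162 (W = 3*54 = 162)
126*(W - (-1 - 4*(-5))) - 112 = 126*(162 - (-1 - 4*(-5))) - 112 = 126*(162 - (-1 + 20)) - 112 = 126*(162 - 1*19) - 112 = 126*(162 - 19) - 112 = 126*143 - 112 = 18018 - 112 = 17906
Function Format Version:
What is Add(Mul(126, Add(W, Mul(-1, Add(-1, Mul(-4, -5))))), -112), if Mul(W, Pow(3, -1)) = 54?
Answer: 17906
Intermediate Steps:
W = 162 (W = Mul(3, 54) = 162)
Add(Mul(126, Add(W, Mul(-1, Add(-1, Mul(-4, -5))))), -112) = Add(Mul(126, Add(162, Mul(-1, Add(-1, Mul(-4, -5))))), -112) = Add(Mul(126, Add(162, Mul(-1, Add(-1, 20)))), -112) = Add(Mul(126, Add(162, Mul(-1, 19))), -112) = Add(Mul(126, Add(162, -19)), -112) = Add(Mul(126, 143), -112) = Add(18018, -112) = 17906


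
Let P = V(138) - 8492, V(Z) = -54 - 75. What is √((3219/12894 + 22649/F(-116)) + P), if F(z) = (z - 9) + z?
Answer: I*√9350198352302766/1035818 ≈ 93.353*I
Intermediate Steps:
F(z) = -9 + 2*z (F(z) = (-9 + z) + z = -9 + 2*z)
V(Z) = -129
P = -8621 (P = -129 - 8492 = -8621)
√((3219/12894 + 22649/F(-116)) + P) = √((3219/12894 + 22649/(-9 + 2*(-116))) - 8621) = √((3219*(1/12894) + 22649/(-9 - 232)) - 8621) = √((1073/4298 + 22649/(-241)) - 8621) = √((1073/4298 + 22649*(-1/241)) - 8621) = √((1073/4298 - 22649/241) - 8621) = √(-97086809/1035818 - 8621) = √(-9026873787/1035818) = I*√9350198352302766/1035818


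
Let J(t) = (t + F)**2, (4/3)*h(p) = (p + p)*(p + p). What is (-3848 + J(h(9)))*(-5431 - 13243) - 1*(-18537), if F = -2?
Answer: -1012728505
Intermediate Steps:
h(p) = 3*p**2 (h(p) = 3*((p + p)*(p + p))/4 = 3*((2*p)*(2*p))/4 = 3*(4*p**2)/4 = 3*p**2)
J(t) = (-2 + t)**2 (J(t) = (t - 2)**2 = (-2 + t)**2)
(-3848 + J(h(9)))*(-5431 - 13243) - 1*(-18537) = (-3848 + (-2 + 3*9**2)**2)*(-5431 - 13243) - 1*(-18537) = (-3848 + (-2 + 3*81)**2)*(-18674) + 18537 = (-3848 + (-2 + 243)**2)*(-18674) + 18537 = (-3848 + 241**2)*(-18674) + 18537 = (-3848 + 58081)*(-18674) + 18537 = 54233*(-18674) + 18537 = -1012747042 + 18537 = -1012728505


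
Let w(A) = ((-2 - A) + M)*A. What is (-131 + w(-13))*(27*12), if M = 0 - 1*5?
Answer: -67716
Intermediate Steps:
M = -5 (M = 0 - 5 = -5)
w(A) = A*(-7 - A) (w(A) = ((-2 - A) - 5)*A = (-7 - A)*A = A*(-7 - A))
(-131 + w(-13))*(27*12) = (-131 - 1*(-13)*(7 - 13))*(27*12) = (-131 - 1*(-13)*(-6))*324 = (-131 - 78)*324 = -209*324 = -67716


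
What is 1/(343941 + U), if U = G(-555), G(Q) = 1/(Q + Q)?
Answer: 1110/381774509 ≈ 2.9075e-6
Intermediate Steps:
G(Q) = 1/(2*Q)
U = -1/1110 (U = (½)/(-555) = (½)*(-1/555) = -1/1110 ≈ -0.00090090)
1/(343941 + U) = 1/(343941 - 1/1110) = 1/(381774509/1110) = 1110/381774509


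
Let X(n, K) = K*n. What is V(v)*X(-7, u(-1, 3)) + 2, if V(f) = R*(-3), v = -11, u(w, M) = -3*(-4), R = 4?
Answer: 1010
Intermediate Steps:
u(w, M) = 12
V(f) = -12 (V(f) = 4*(-3) = -12)
V(v)*X(-7, u(-1, 3)) + 2 = -144*(-7) + 2 = -12*(-84) + 2 = 1008 + 2 = 1010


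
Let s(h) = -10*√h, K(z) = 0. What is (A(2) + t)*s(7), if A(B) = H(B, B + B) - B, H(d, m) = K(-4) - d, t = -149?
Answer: 1530*√7 ≈ 4048.0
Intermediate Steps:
H(d, m) = -d (H(d, m) = 0 - d = -d)
A(B) = -2*B (A(B) = -B - B = -2*B)
(A(2) + t)*s(7) = (-2*2 - 149)*(-10*√7) = (-4 - 149)*(-10*√7) = -(-1530)*√7 = 1530*√7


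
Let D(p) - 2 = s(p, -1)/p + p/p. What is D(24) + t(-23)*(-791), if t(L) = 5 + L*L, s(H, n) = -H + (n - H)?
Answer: -10137433/24 ≈ -4.2239e+5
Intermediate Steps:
s(H, n) = n - 2*H
D(p) = 3 + (-1 - 2*p)/p (D(p) = 2 + ((-1 - 2*p)/p + p/p) = 2 + ((-1 - 2*p)/p + 1) = 2 + (1 + (-1 - 2*p)/p) = 3 + (-1 - 2*p)/p)
t(L) = 5 + L²
D(24) + t(-23)*(-791) = (-1 + 24)/24 + (5 + (-23)²)*(-791) = (1/24)*23 + (5 + 529)*(-791) = 23/24 + 534*(-791) = 23/24 - 422394 = -10137433/24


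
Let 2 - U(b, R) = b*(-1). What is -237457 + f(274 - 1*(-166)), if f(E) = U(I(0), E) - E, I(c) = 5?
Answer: -237890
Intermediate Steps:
U(b, R) = 2 + b (U(b, R) = 2 - b*(-1) = 2 - (-1)*b = 2 + b)
f(E) = 7 - E (f(E) = (2 + 5) - E = 7 - E)
-237457 + f(274 - 1*(-166)) = -237457 + (7 - (274 - 1*(-166))) = -237457 + (7 - (274 + 166)) = -237457 + (7 - 1*440) = -237457 + (7 - 440) = -237457 - 433 = -237890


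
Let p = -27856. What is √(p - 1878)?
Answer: I*√29734 ≈ 172.44*I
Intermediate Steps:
√(p - 1878) = √(-27856 - 1878) = √(-29734) = I*√29734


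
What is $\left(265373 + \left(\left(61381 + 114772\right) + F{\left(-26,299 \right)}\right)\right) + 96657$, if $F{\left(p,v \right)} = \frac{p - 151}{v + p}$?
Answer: $\frac{48974594}{91} \approx 5.3818 \cdot 10^{5}$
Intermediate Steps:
$F{\left(p,v \right)} = \frac{-151 + p}{p + v}$
$\left(265373 + \left(\left(61381 + 114772\right) + F{\left(-26,299 \right)}\right)\right) + 96657 = \left(265373 + \left(\left(61381 + 114772\right) + \frac{-151 - 26}{-26 + 299}\right)\right) + 96657 = \left(265373 + \left(176153 + \frac{1}{273} \left(-177\right)\right)\right) + 96657 = \left(265373 + \left(176153 - \frac{59}{91}\right)\right) + 96657 = \left(265373 + \frac{16029864}{91}\right) + 96657 = \frac{40178807}{91} + 96657 = \frac{48974594}{91}$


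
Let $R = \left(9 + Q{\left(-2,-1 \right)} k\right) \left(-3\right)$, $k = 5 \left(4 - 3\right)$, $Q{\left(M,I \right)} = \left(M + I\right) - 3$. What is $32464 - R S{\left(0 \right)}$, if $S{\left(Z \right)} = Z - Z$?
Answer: $32464$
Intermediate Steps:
$Q{\left(M,I \right)} = -3 + I + M$ ($Q{\left(M,I \right)} = \left(I + M\right) - 3 = -3 + I + M$)
$k = 5$ ($k = 5 \cdot 1 = 5$)
$S{\left(Z \right)} = 0$
$R = 63$ ($R = \left(9 + \left(-3 - 1 - 2\right) 5\right) \left(-3\right) = \left(9 - 30\right) \left(-3\right) = \left(-21\right) \left(-3\right) = 63$)
$32464 - R S{\left(0 \right)} = 32464 - 63 \cdot 0 = 32464 - 0 = 32464 + 0 = 32464$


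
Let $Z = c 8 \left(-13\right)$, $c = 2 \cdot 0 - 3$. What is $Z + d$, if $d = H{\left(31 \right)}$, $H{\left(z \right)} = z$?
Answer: $343$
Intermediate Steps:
$c = -3$ ($c = 0 - 3 = -3$)
$Z = 312$ ($Z = \left(-3\right) 8 \left(-13\right) = \left(-24\right) \left(-13\right) = 312$)
$d = 31$
$Z + d = 312 + 31 = 343$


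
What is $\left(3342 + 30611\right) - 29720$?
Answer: $4233$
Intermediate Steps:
$\left(3342 + 30611\right) - 29720 = 33953 - 29720 = 4233$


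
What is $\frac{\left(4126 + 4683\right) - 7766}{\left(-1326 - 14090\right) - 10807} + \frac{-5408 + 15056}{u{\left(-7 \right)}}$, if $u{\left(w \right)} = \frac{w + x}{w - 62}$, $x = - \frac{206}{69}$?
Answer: $\frac{1204529919917}{18067647} \approx 66668.0$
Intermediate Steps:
$x = - \frac{206}{69}$ ($x = \left(-206\right) \frac{1}{69} = - \frac{206}{69} \approx -2.9855$)
$u{\left(w \right)} = \frac{- \frac{206}{69} + w}{-62 + w}$ ($u{\left(w \right)} = \frac{w - \frac{206}{69}}{w - 62} = \frac{- \frac{206}{69} + w}{-62 + w}$)
$\frac{\left(4126 + 4683\right) - 7766}{\left(-1326 - 14090\right) - 10807} + \frac{-5408 + 15056}{u{\left(-7 \right)}} = \frac{\left(4126 + 4683\right) - 7766}{\left(-1326 - 14090\right) - 10807} + \frac{-5408 + 15056}{\frac{1}{-62 - 7} \left(- \frac{206}{69} - 7\right)} = \frac{8809 - 7766}{-15416 - 10807} + \frac{9648}{\frac{1}{-69} \left(- \frac{689}{69}\right)} = \frac{1043}{-26223} + \frac{9648}{\left(- \frac{1}{69}\right) \left(- \frac{689}{69}\right)} = 1043 \left(- \frac{1}{26223}\right) + \frac{9648}{\frac{689}{4761}} = - \frac{1043}{26223} + 9648 \cdot \frac{4761}{689} = - \frac{1043}{26223} + \frac{45934128}{689} = \frac{1204529919917}{18067647}$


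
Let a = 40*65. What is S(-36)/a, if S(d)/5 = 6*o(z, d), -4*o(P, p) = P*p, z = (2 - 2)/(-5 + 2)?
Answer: 0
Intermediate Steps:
a = 2600
z = 0 (z = 0/(-3) = 0*(-⅓) = 0)
o(P, p) = -P*p/4
S(d) = 0 (S(d) = 5*(6*(-¼*0*d)) = 5*(6*0) = 5*0 = 0)
S(-36)/a = 0/2600 = 0*(1/2600) = 0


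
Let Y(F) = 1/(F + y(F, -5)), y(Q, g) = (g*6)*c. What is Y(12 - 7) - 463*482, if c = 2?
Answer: -12274131/55 ≈ -2.2317e+5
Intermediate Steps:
y(Q, g) = 12*g (y(Q, g) = (g*6)*2 = (6*g)*2 = 12*g)
Y(F) = 1/(-60 + F) (Y(F) = 1/(F + 12*(-5)) = 1/(F - 60) = 1/(-60 + F))
Y(12 - 7) - 463*482 = 1/(-60 + (12 - 7)) - 463*482 = 1/(-60 + 5) - 223166 = 1/(-55) - 223166 = -1/55 - 223166 = -12274131/55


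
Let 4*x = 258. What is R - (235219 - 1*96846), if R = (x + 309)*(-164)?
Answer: -199627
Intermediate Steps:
x = 129/2 (x = (¼)*258 = 129/2 ≈ 64.500)
R = -61254 (R = (129/2 + 309)*(-164) = (747/2)*(-164) = -61254)
R - (235219 - 1*96846) = -61254 - (235219 - 1*96846) = -61254 - (235219 - 96846) = -61254 - 1*138373 = -61254 - 138373 = -199627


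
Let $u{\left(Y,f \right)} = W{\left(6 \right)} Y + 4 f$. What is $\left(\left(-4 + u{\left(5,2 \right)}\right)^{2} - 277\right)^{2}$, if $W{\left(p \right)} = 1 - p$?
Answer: $26896$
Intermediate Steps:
$u{\left(Y,f \right)} = - 5 Y + 4 f$ ($u{\left(Y,f \right)} = \left(1 - 6\right) Y + 4 f = - 5 Y + 4 f$)
$\left(\left(-4 + u{\left(5,2 \right)}\right)^{2} - 277\right)^{2} = \left(\left(-4 + \left(\left(-5\right) 5 + 4 \cdot 2\right)\right)^{2} - 277\right)^{2} = \left(\left(-4 + \left(-25 + 8\right)\right)^{2} - 277\right)^{2} = \left(\left(-4 - 17\right)^{2} - 277\right)^{2} = \left(\left(-21\right)^{2} - 277\right)^{2} = \left(441 - 277\right)^{2} = 164^{2} = 26896$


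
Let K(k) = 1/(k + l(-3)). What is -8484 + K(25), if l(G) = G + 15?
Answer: -313907/37 ≈ -8484.0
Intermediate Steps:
l(G) = 15 + G
K(k) = 1/(12 + k) (K(k) = 1/(k + (15 - 3)) = 1/(k + 12) = 1/(12 + k))
-8484 + K(25) = -8484 + 1/(12 + 25) = -8484 + 1/37 = -313907/37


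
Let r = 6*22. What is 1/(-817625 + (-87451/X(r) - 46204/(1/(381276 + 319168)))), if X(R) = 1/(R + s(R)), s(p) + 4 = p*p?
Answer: -1/33899072153 ≈ -2.9499e-11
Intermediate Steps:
s(p) = -4 + p**2 (s(p) = -4 + p*p = -4 + p**2)
r = 132
X(R) = 1/(-4 + R + R**2) (X(R) = 1/(R + (-4 + R**2)) = 1/(-4 + R + R**2))
1/(-817625 + (-87451/X(r) - 46204/(1/(381276 + 319168)))) = 1/(-817625 + (-87451/(1/(-4 + 132 + 132**2)) - 46204/(1/(381276 + 319168)))) = 1/(-817625 + (-87451/(1/(-4 + 132 + 17424)) - 46204/(1/700444))) = 1/(-817625 + (-87451/(1/17552) - 46204/1/700444)) = 1/(-817625 + (-87451/1/17552 - 46204*700444)) = 1/(-817625 + (-87451*17552 - 32363314576)) = 1/(-817625 + (-1534939952 - 32363314576)) = 1/(-817625 - 33898254528) = 1/(-33899072153) = -1/33899072153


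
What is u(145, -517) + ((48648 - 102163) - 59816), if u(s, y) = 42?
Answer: -113289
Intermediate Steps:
u(145, -517) + ((48648 - 102163) - 59816) = 42 + ((48648 - 102163) - 59816) = 42 + (-53515 - 59816) = 42 - 113331 = -113289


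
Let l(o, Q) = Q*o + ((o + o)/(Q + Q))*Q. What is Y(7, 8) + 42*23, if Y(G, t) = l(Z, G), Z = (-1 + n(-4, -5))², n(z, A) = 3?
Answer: 998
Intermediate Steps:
Z = 4 (Z = (-1 + 3)² = 2² = 4)
l(o, Q) = o + Q*o (l(o, Q) = Q*o + ((2*o)/((2*Q)))*Q = Q*o + ((2*o)*(1/(2*Q)))*Q = Q*o + (o/Q)*Q = Q*o + o = o + Q*o)
Y(G, t) = 4 + 4*G (Y(G, t) = 4*(1 + G) = 4 + 4*G)
Y(7, 8) + 42*23 = (4 + 4*7) + 42*23 = (4 + 28) + 966 = 32 + 966 = 998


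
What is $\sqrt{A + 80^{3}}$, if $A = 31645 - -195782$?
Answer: $\sqrt{739427} \approx 859.9$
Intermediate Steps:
$A = 227427$ ($A = 31645 + 195782 = 227427$)
$\sqrt{A + 80^{3}} = \sqrt{227427 + 80^{3}} = \sqrt{227427 + 512000} = \sqrt{739427}$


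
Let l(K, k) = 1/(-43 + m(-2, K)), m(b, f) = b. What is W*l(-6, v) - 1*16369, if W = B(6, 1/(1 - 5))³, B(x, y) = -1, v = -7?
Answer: -736604/45 ≈ -16369.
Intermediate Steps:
l(K, k) = -1/45 (l(K, k) = 1/(-43 - 2) = 1/(-45) = -1/45)
W = -1 (W = (-1)³ = -1)
W*l(-6, v) - 1*16369 = -1*(-1/45) - 1*16369 = 1/45 - 16369 = -736604/45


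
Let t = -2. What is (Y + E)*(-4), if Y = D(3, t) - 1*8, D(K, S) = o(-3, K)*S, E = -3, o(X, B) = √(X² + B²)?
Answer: 44 + 24*√2 ≈ 77.941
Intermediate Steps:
o(X, B) = √(B² + X²)
D(K, S) = S*√(9 + K²) (D(K, S) = √(K² + (-3)²)*S = √(K² + 9)*S = √(9 + K²)*S = S*√(9 + K²))
Y = -8 - 6*√2 (Y = -2*√(9 + 3²) - 1*8 = -2*√(9 + 9) - 8 = -6*√2 - 8 = -8 - 6*√2 ≈ -16.485)
(Y + E)*(-4) = ((-8 - 6*√2) - 3)*(-4) = (-11 - 6*√2)*(-4) = 44 + 24*√2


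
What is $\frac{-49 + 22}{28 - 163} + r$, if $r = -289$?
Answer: $- \frac{1444}{5} \approx -288.8$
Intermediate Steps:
$\frac{-49 + 22}{28 - 163} + r = \frac{-49 + 22}{28 - 163} - 289 = - \frac{27}{-135} - 289 = \left(-27\right) \left(- \frac{1}{135}\right) - 289 = \frac{1}{5} - 289 = - \frac{1444}{5}$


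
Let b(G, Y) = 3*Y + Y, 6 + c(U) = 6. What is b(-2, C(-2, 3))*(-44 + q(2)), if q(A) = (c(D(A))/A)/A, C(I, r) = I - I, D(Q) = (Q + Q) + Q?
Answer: 0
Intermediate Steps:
D(Q) = 3*Q (D(Q) = 2*Q + Q = 3*Q)
c(U) = 0 (c(U) = -6 + 6 = 0)
C(I, r) = 0
b(G, Y) = 4*Y
q(A) = 0 (q(A) = (0/A)/A = 0/A = 0)
b(-2, C(-2, 3))*(-44 + q(2)) = (4*0)*(-44 + 0) = 0*(-44) = 0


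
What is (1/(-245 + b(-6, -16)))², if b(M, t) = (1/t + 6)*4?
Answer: 16/783225 ≈ 2.0428e-5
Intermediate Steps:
b(M, t) = 24 + 4/t (b(M, t) = (6 + 1/t)*4 = 24 + 4/t)
(1/(-245 + b(-6, -16)))² = (1/(-245 + (24 + 4/(-16))))² = (1/(-245 + (24 + 4*(-1/16))))² = (1/(-245 + (24 - ¼)))² = (1/(-245 + 95/4))² = (1/(-885/4))² = (-4/885)² = 16/783225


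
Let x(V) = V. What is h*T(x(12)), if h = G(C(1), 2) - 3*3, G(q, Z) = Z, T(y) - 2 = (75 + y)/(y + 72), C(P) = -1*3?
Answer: -85/4 ≈ -21.250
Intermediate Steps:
C(P) = -3
T(y) = 2 + (75 + y)/(72 + y) (T(y) = 2 + (75 + y)/(y + 72) = 2 + (75 + y)/(72 + y))
h = -7 (h = 2 - 3*3 = 2 - 1*9 = 2 - 9 = -7)
h*T(x(12)) = -21*(73 + 12)/(72 + 12) = -21*85/84 = -7*85/28 = -85/4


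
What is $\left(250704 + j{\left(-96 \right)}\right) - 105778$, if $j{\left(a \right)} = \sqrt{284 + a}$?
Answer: $144926 + 2 \sqrt{47} \approx 1.4494 \cdot 10^{5}$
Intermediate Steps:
$\left(250704 + j{\left(-96 \right)}\right) - 105778 = \left(250704 + \sqrt{284 - 96}\right) - 105778 = \left(250704 + \sqrt{188}\right) - 105778 = \left(250704 + 2 \sqrt{47}\right) - 105778 = 144926 + 2 \sqrt{47}$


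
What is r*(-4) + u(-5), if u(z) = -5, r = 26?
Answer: -109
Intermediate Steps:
r*(-4) + u(-5) = 26*(-4) - 5 = -104 - 5 = -109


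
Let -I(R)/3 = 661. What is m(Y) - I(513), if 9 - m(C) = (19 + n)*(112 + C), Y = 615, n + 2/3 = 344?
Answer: -784273/3 ≈ -2.6142e+5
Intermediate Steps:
n = 1030/3 (n = -⅔ + 344 = 1030/3 ≈ 343.33)
I(R) = -1983 (I(R) = -3*661 = -1983)
m(C) = -121717/3 - 1087*C/3 (m(C) = 9 - (19 + 1030/3)*(112 + C) = 9 - 1087*(112 + C)/3 = 9 - (121744/3 + 1087*C/3) = 9 + (-121744/3 - 1087*C/3) = -121717/3 - 1087*C/3)
m(Y) - I(513) = (-121717/3 - 1087/3*615) - 1*(-1983) = (-121717/3 - 222835) + 1983 = -790222/3 + 1983 = -784273/3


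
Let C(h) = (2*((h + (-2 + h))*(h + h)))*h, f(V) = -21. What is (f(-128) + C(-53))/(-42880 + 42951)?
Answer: -1213509/71 ≈ -17092.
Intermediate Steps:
C(h) = 4*h²*(-2 + 2*h) (C(h) = (2*((-2 + 2*h)*(2*h)))*h = (2*(2*h*(-2 + 2*h)))*h = (4*h*(-2 + 2*h))*h = 4*h²*(-2 + 2*h))
(f(-128) + C(-53))/(-42880 + 42951) = (-21 + 8*(-53)²*(-1 - 53))/(-42880 + 42951) = (-21 + 8*2809*(-54))/71 = (-21 - 1213488)*(1/71) = -1213509*1/71 = -1213509/71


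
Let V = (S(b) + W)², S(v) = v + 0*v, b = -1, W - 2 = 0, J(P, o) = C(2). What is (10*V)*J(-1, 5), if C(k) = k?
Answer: 20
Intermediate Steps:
J(P, o) = 2
W = 2 (W = 2 + 0 = 2)
S(v) = v (S(v) = v + 0 = v)
V = 1 (V = (-1 + 2)² = 1² = 1)
(10*V)*J(-1, 5) = (10*1)*2 = 10*2 = 20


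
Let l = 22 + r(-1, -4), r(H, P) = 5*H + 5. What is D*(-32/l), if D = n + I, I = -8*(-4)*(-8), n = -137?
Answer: 6288/11 ≈ 571.64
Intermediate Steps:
r(H, P) = 5 + 5*H
l = 22 (l = 22 + (5 + 5*(-1)) = 22 + (5 - 5) = 22 + 0 = 22)
I = -256 (I = 32*(-8) = -256)
D = -393 (D = -137 - 256 = -393)
D*(-32/l) = -(-12576)/22 = -393*(-16/11) = 6288/11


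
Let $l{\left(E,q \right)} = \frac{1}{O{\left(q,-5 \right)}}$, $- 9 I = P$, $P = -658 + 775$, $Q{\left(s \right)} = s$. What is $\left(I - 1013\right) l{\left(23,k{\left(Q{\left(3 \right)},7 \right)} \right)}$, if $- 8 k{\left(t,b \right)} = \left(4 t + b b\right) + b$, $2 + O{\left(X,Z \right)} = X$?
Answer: $\frac{684}{7} \approx 97.714$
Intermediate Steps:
$O{\left(X,Z \right)} = -2 + X$
$P = 117$
$k{\left(t,b \right)} = - \frac{t}{2} - \frac{b}{8} - \frac{b^{2}}{8}$ ($k{\left(t,b \right)} = - \frac{\left(4 t + b b\right) + b}{8} = - \frac{\left(4 t + b^{2}\right) + b}{8} = - \frac{\left(b^{2} + 4 t\right) + b}{8} = - \frac{b + b^{2} + 4 t}{8} = - \frac{t}{2} - \frac{b}{8} - \frac{b^{2}}{8}$)
$I = -13$ ($I = \left(- \frac{1}{9}\right) 117 = -13$)
$l{\left(E,q \right)} = \frac{1}{-2 + q}$
$\left(I - 1013\right) l{\left(23,k{\left(Q{\left(3 \right)},7 \right)} \right)} = \frac{-13 - 1013}{-2 - \left(\frac{19}{8} + \frac{49}{8}\right)} = - \frac{1026}{-2 - \frac{17}{2}} = - \frac{1026}{- \frac{21}{2}} = \left(-1026\right) \left(- \frac{2}{21}\right) = \frac{684}{7}$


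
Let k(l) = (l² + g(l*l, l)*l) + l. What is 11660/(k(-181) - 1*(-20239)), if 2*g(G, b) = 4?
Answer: 11660/52457 ≈ 0.22228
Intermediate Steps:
g(G, b) = 2 (g(G, b) = (½)*4 = 2)
k(l) = l² + 3*l (k(l) = (l² + 2*l) + l = l² + 3*l)
11660/(k(-181) - 1*(-20239)) = 11660/(-181*(3 - 181) - 1*(-20239)) = 11660/(-181*(-178) + 20239) = 11660/(32218 + 20239) = 11660/52457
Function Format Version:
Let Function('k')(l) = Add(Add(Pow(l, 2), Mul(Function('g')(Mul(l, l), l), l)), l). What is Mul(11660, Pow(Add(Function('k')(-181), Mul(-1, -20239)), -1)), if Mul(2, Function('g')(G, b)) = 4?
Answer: Rational(11660, 52457) ≈ 0.22228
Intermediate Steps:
Function('g')(G, b) = 2 (Function('g')(G, b) = Mul(Rational(1, 2), 4) = 2)
Function('k')(l) = Add(Pow(l, 2), Mul(3, l)) (Function('k')(l) = Add(Add(Pow(l, 2), Mul(2, l)), l) = Add(Pow(l, 2), Mul(3, l)))
Mul(11660, Pow(Add(Function('k')(-181), Mul(-1, -20239)), -1)) = Mul(11660, Pow(Add(Mul(-181, Add(3, -181)), Mul(-1, -20239)), -1)) = Mul(11660, Pow(Add(Mul(-181, -178), 20239), -1)) = Mul(11660, Pow(Add(32218, 20239), -1)) = Mul(11660, Pow(52457, -1)) = Mul(11660, Rational(1, 52457)) = Rational(11660, 52457)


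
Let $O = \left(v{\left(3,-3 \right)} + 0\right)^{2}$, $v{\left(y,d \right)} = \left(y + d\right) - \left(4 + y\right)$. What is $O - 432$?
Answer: $-383$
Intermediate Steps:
$v{\left(y,d \right)} = -4 + d$ ($v{\left(y,d \right)} = \left(d + y\right) - \left(4 + y\right) = -4 + d$)
$O = 49$ ($O = \left(\left(-4 - 3\right) + 0\right)^{2} = \left(-7 + 0\right)^{2} = \left(-7\right)^{2} = 49$)
$O - 432 = 49 - 432 = -383$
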